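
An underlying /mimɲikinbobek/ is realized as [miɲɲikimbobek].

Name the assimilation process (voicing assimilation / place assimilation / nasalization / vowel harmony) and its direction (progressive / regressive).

place assimilation, regressive

/m/→[ɲ] /n/→[m].
Each target copies a feature from the following segment, so the direction is regressive.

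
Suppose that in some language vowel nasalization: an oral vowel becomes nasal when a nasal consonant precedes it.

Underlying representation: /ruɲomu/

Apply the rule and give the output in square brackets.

/o/ after nasal /ɲ/ → [õ]
/u/ after nasal /m/ → [ũ]

[ruɲõmũ]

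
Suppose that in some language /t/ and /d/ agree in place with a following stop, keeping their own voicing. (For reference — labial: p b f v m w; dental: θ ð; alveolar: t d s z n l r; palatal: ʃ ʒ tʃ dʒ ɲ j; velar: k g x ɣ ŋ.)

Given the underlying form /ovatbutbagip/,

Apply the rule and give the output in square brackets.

/t/ before /b/ (labial) → [p]
/t/ before /b/ (labial) → [p]

[ovapbupbagip]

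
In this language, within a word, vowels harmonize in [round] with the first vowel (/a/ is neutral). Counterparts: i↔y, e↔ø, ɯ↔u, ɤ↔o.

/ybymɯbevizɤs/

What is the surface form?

/ɯ/ harmonizes with /y/ ([+round]) → [u]
/e/ harmonizes with /y/ ([+round]) → [ø]
/i/ harmonizes with /y/ ([+round]) → [y]
/ɤ/ harmonizes with /y/ ([+round]) → [o]

[ybymubøvyzos]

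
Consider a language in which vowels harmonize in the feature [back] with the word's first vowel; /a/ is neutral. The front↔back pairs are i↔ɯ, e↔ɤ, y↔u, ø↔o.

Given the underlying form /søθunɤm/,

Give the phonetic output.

/u/ harmonizes with /ø/ ([-back]) → [y]
/ɤ/ harmonizes with /ø/ ([-back]) → [e]

[søθynem]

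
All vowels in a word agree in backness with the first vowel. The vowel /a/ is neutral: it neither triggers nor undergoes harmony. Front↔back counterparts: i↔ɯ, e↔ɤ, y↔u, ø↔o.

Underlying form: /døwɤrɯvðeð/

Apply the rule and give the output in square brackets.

[døwerivðeð]

/ɤ/ harmonizes with /ø/ ([-back]) → [e]
/ɯ/ harmonizes with /ø/ ([-back]) → [i]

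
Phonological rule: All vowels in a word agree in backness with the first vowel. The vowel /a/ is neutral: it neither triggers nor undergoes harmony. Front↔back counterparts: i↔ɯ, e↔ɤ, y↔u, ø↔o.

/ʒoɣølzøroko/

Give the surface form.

/ø/ harmonizes with /o/ ([+back]) → [o]
/ø/ harmonizes with /o/ ([+back]) → [o]

[ʒoɣolzoroko]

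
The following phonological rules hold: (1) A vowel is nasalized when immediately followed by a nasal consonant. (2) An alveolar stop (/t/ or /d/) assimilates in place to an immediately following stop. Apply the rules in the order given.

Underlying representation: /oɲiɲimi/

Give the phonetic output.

[õɲĩɲĩmi]

Rule 1: /o/ before nasal /ɲ/ → [õ]
Rule 1: /i/ before nasal /ɲ/ → [ĩ]
Rule 1: /i/ before nasal /m/ → [ĩ]
After rule 1: õɲĩɲĩmi
Rule 2: no segment meets the rule's conditions; no change.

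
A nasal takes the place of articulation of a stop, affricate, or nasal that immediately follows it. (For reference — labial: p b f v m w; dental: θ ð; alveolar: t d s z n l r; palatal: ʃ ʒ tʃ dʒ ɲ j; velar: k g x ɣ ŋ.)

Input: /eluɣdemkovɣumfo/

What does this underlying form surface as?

/m/ before /k/ (velar) → [ŋ]

[eluɣdeŋkovɣumfo]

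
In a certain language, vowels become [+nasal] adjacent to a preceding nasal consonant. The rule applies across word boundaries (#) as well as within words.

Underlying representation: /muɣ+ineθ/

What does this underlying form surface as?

/u/ after nasal /m/ → [ũ]
/e/ after nasal /n/ → [ẽ]

[mũɣ+inẽθ]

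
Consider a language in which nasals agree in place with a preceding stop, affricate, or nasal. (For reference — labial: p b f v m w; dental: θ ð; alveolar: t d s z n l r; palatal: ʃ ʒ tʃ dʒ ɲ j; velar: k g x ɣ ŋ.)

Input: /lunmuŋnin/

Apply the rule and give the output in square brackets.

/m/ after /n/ (alveolar) → [n]
/n/ after /ŋ/ (velar) → [ŋ]

[lunnuŋŋin]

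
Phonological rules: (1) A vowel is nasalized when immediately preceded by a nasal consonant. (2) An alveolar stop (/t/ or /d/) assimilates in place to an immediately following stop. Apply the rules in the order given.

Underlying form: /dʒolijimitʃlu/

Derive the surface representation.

Rule 1: /i/ after nasal /m/ → [ĩ]
After rule 1: dʒolijimĩtʃlu
Rule 2: no segment meets the rule's conditions; no change.

[dʒolijimĩtʃlu]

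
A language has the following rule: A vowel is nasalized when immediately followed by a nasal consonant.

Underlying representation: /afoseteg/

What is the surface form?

no segment meets the rule's conditions; no change.

[afoseteg]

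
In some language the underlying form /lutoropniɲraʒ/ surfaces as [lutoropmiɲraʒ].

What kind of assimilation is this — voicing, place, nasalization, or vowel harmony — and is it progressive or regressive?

/n/→[m].
Each target copies a feature from the preceding segment, so the direction is progressive.

place assimilation, progressive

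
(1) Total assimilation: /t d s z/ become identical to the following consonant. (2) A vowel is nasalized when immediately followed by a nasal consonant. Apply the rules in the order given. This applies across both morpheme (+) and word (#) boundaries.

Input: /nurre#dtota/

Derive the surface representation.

Rule 1: /d/ before /t/ → [t] (total assimilation)
After rule 1: nurre#ttota
Rule 2: no segment meets the rule's conditions; no change.

[nurre#ttota]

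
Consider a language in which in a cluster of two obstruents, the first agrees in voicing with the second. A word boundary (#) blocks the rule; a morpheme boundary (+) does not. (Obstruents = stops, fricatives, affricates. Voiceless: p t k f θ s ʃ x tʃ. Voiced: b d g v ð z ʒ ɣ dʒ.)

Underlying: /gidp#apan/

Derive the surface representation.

/d/ before /p/ (voiceless) → [t]

[gitp#apan]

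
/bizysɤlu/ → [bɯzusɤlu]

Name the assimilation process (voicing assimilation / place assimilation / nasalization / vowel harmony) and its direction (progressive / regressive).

/i/→[ɯ] /y/→[u].
Vowels agree with the last vowel, so the harmony is regressive.

vowel harmony, regressive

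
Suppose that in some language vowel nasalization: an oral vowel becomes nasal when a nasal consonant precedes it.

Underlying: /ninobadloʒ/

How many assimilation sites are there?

2

/i/ after nasal /n/ → [ĩ]
/o/ after nasal /n/ → [õ]
2 segments change.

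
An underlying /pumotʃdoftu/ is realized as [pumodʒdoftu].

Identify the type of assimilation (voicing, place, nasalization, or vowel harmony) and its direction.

voicing assimilation, regressive

/tʃ/→[dʒ].
Each target copies a feature from the following segment, so the direction is regressive.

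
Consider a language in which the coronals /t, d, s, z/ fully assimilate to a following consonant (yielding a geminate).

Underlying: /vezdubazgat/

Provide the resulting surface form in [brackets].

/z/ before /d/ → [d] (total assimilation)
/z/ before /g/ → [g] (total assimilation)

[veddubaggat]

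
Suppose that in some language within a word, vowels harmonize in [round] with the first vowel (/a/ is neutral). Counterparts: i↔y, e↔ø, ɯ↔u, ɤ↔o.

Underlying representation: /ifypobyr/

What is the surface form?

/y/ harmonizes with /i/ ([-round]) → [i]
/o/ harmonizes with /i/ ([-round]) → [ɤ]
/y/ harmonizes with /i/ ([-round]) → [i]

[ifipɤbir]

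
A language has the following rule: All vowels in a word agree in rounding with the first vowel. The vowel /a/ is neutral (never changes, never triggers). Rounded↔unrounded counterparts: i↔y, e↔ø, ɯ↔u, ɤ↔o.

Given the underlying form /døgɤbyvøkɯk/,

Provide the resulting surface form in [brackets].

/ɤ/ harmonizes with /ø/ ([+round]) → [o]
/ɯ/ harmonizes with /ø/ ([+round]) → [u]

[døgobyvøkuk]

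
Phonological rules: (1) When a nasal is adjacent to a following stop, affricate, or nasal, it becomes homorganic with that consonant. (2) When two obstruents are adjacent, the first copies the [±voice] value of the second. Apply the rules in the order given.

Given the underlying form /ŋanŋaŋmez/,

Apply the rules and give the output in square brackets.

Rule 1: /n/ before /ŋ/ (velar) → [ŋ]
Rule 1: /ŋ/ before /m/ (labial) → [m]
After rule 1: ŋaŋŋammez
Rule 2: no segment meets the rule's conditions; no change.

[ŋaŋŋammez]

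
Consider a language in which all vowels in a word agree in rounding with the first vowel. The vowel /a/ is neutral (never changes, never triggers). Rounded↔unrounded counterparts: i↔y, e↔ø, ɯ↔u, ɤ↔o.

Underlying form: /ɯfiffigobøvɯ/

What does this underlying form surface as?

[ɯfiffigɤbevɯ]

/o/ harmonizes with /ɯ/ ([-round]) → [ɤ]
/ø/ harmonizes with /ɯ/ ([-round]) → [e]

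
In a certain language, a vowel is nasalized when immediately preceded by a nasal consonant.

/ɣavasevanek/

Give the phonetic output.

/e/ after nasal /n/ → [ẽ]

[ɣavasevanẽk]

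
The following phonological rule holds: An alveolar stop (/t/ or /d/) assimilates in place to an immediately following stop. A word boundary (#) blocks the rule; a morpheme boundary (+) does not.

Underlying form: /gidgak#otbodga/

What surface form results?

/d/ before /g/ (velar) → [g]
/t/ before /b/ (labial) → [p]
/d/ before /g/ (velar) → [g]

[giggak#opbogga]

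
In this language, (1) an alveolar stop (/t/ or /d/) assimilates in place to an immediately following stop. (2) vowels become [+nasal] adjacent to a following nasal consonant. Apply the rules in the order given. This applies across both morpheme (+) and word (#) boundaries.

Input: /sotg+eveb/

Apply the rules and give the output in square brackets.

[sokg+eveb]

Rule 1: /t/ before /g/ (velar) → [k]
After rule 1: sokg+eveb
Rule 2: no segment meets the rule's conditions; no change.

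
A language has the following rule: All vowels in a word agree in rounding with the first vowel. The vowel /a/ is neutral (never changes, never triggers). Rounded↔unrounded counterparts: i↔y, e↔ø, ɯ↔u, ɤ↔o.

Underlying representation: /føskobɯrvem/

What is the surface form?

/ɯ/ harmonizes with /ø/ ([+round]) → [u]
/e/ harmonizes with /ø/ ([+round]) → [ø]

[føskoburvøm]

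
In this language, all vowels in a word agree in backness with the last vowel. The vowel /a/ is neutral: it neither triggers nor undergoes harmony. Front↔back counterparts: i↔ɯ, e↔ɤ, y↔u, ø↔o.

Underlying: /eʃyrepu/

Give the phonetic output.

/e/ harmonizes with /u/ ([+back]) → [ɤ]
/y/ harmonizes with /u/ ([+back]) → [u]
/e/ harmonizes with /u/ ([+back]) → [ɤ]

[ɤʃurɤpu]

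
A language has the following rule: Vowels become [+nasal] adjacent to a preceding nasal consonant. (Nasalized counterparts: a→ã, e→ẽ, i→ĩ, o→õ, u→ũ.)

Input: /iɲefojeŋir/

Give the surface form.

/e/ after nasal /ɲ/ → [ẽ]
/i/ after nasal /ŋ/ → [ĩ]

[iɲẽfojeŋĩr]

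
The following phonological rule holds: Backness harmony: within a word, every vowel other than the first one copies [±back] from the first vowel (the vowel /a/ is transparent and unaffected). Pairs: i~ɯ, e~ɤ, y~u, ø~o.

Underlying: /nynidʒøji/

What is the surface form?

no segment meets the rule's conditions; no change.

[nynidʒøji]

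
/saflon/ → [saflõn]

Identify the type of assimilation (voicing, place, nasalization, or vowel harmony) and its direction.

/o/→[õ].
Each target copies a feature from the following segment, so the direction is regressive.

nasalization, regressive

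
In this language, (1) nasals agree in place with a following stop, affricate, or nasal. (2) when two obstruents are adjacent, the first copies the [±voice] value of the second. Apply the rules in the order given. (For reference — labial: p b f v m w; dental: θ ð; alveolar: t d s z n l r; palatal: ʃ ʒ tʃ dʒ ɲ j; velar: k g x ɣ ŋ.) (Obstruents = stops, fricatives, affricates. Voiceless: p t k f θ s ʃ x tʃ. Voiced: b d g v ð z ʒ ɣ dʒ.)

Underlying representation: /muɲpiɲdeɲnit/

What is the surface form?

Rule 1: /ɲ/ before /p/ (labial) → [m]
Rule 1: /ɲ/ before /d/ (alveolar) → [n]
Rule 1: /ɲ/ before /n/ (alveolar) → [n]
After rule 1: mumpindennit
Rule 2: no segment meets the rule's conditions; no change.

[mumpindennit]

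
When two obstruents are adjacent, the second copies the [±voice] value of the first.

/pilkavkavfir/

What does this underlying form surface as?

[pilkavgavvir]

/k/ after /v/ (voiced) → [g]
/f/ after /v/ (voiced) → [v]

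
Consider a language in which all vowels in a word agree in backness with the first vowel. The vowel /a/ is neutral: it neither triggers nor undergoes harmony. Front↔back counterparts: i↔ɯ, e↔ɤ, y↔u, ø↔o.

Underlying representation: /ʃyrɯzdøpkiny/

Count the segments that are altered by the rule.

1

/ɯ/ harmonizes with /y/ ([-back]) → [i]
1 segment changes.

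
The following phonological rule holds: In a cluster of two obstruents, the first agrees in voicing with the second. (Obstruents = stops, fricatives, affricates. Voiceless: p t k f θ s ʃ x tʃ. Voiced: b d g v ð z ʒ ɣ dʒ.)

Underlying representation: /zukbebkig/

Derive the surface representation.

[zugbepkig]

/k/ before /b/ (voiced) → [g]
/b/ before /k/ (voiceless) → [p]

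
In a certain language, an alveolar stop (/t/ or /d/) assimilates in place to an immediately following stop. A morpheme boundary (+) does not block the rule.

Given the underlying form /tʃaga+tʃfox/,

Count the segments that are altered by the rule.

0

No segment meets the rule's conditions.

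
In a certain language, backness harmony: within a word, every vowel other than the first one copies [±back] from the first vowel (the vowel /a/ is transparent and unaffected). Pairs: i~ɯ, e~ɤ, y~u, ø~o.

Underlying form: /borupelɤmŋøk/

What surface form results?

/e/ harmonizes with /o/ ([+back]) → [ɤ]
/ø/ harmonizes with /o/ ([+back]) → [o]

[borupɤlɤmŋok]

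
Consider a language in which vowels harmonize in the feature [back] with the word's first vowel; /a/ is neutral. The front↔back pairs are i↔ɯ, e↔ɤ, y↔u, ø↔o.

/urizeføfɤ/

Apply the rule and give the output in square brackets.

[urɯzɤfofɤ]

/i/ harmonizes with /u/ ([+back]) → [ɯ]
/e/ harmonizes with /u/ ([+back]) → [ɤ]
/ø/ harmonizes with /u/ ([+back]) → [o]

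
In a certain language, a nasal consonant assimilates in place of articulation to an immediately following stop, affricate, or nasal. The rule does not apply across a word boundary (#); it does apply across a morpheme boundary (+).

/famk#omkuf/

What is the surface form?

[faŋk#oŋkuf]

/m/ before /k/ (velar) → [ŋ]
/m/ before /k/ (velar) → [ŋ]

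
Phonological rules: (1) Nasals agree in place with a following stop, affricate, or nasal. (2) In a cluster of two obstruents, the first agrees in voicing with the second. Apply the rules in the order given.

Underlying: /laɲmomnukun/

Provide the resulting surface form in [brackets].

Rule 1: /ɲ/ before /m/ (labial) → [m]
Rule 1: /m/ before /n/ (alveolar) → [n]
After rule 1: lammonnukun
Rule 2: no segment meets the rule's conditions; no change.

[lammonnukun]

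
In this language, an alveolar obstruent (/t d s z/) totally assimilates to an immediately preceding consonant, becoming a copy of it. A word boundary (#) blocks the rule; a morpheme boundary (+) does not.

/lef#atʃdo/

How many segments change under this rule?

1

/d/ after /tʃ/ → [tʃ] (total assimilation)
1 segment changes.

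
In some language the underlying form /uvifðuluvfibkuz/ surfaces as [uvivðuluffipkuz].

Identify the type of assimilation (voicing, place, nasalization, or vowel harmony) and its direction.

voicing assimilation, regressive

/f/→[v] /v/→[f] /b/→[p].
Each target copies a feature from the following segment, so the direction is regressive.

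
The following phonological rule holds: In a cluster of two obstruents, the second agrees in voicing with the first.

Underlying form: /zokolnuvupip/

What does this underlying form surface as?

no segment meets the rule's conditions; no change.

[zokolnuvupip]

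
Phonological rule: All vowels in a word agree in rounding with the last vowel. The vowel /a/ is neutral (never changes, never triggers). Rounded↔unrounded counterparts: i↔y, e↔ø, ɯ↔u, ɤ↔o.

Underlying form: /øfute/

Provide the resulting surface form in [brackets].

[efɯte]

/ø/ harmonizes with /e/ ([-round]) → [e]
/u/ harmonizes with /e/ ([-round]) → [ɯ]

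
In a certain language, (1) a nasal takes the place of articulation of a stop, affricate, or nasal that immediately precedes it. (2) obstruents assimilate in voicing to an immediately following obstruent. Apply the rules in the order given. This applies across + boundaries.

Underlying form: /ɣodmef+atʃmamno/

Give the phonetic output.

Rule 1: /m/ after /d/ (alveolar) → [n]
Rule 1: /m/ after /tʃ/ (palatal) → [ɲ]
Rule 1: /n/ after /m/ (labial) → [m]
After rule 1: ɣodnef+atʃɲammo
Rule 2: no segment meets the rule's conditions; no change.

[ɣodnef+atʃɲammo]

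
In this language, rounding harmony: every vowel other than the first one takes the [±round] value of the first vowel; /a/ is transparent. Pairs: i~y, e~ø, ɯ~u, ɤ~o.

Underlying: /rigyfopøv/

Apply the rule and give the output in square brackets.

/y/ harmonizes with /i/ ([-round]) → [i]
/o/ harmonizes with /i/ ([-round]) → [ɤ]
/ø/ harmonizes with /i/ ([-round]) → [e]

[rigifɤpev]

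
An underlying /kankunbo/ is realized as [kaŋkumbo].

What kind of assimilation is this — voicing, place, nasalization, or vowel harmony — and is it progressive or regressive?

/n/→[ŋ] /n/→[m].
Each target copies a feature from the following segment, so the direction is regressive.

place assimilation, regressive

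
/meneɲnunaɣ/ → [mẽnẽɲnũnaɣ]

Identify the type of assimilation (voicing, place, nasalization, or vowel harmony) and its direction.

nasalization, regressive

/e/→[ẽ] /e/→[ẽ] /u/→[ũ].
Each target copies a feature from the following segment, so the direction is regressive.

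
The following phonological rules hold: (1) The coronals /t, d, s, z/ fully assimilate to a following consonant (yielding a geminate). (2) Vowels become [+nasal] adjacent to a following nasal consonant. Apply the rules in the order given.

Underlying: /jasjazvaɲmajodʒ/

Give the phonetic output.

[jajjavvãɲmajodʒ]

Rule 1: /s/ before /j/ → [j] (total assimilation)
Rule 1: /z/ before /v/ → [v] (total assimilation)
After rule 1: jajjavvaɲmajodʒ
Rule 2: /a/ before nasal /ɲ/ → [ã]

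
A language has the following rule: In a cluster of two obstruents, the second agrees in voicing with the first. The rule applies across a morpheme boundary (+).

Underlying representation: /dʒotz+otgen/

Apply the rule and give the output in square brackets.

/z/ after /t/ (voiceless) → [s]
/g/ after /t/ (voiceless) → [k]

[dʒots+otken]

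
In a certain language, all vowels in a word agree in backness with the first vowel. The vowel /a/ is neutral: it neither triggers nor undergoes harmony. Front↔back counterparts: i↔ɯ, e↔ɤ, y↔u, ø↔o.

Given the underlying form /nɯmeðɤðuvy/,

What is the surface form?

/e/ harmonizes with /ɯ/ ([+back]) → [ɤ]
/y/ harmonizes with /ɯ/ ([+back]) → [u]

[nɯmɤðɤðuvu]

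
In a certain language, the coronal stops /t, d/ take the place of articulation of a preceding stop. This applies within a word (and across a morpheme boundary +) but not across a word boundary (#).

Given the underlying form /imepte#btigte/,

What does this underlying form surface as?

/t/ after /p/ (labial) → [p]
/t/ after /b/ (labial) → [p]
/t/ after /g/ (velar) → [k]

[imeppe#bpigke]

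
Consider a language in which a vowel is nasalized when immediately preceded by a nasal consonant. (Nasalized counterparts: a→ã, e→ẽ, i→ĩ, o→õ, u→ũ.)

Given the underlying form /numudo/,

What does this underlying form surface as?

[nũmũdo]

/u/ after nasal /n/ → [ũ]
/u/ after nasal /m/ → [ũ]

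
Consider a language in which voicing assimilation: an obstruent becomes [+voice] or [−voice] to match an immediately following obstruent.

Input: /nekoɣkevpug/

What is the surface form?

[nekoxkefpug]

/ɣ/ before /k/ (voiceless) → [x]
/v/ before /p/ (voiceless) → [f]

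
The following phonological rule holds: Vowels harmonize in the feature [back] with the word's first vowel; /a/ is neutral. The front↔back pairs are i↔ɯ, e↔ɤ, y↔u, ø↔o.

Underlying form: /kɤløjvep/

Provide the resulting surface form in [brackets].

/ø/ harmonizes with /ɤ/ ([+back]) → [o]
/e/ harmonizes with /ɤ/ ([+back]) → [ɤ]

[kɤlojvɤp]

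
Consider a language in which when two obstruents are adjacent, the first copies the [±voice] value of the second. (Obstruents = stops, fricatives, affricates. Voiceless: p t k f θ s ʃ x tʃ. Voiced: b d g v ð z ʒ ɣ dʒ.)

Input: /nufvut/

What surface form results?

/f/ before /v/ (voiced) → [v]

[nuvvut]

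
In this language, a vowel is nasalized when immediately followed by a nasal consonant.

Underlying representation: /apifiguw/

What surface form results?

no segment meets the rule's conditions; no change.

[apifiguw]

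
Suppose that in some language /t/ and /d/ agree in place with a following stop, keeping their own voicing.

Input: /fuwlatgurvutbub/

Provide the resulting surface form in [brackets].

/t/ before /g/ (velar) → [k]
/t/ before /b/ (labial) → [p]

[fuwlakgurvupbub]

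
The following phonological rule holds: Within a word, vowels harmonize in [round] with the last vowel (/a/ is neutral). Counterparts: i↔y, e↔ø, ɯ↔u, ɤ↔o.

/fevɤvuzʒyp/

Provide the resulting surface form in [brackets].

[føvovuzʒyp]

/e/ harmonizes with /y/ ([+round]) → [ø]
/ɤ/ harmonizes with /y/ ([+round]) → [o]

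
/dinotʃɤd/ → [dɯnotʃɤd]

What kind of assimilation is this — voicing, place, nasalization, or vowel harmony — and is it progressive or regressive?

/i/→[ɯ].
Vowels agree with the last vowel, so the harmony is regressive.

vowel harmony, regressive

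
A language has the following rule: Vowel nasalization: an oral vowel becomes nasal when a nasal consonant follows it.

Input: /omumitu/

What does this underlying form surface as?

[õmũmitu]

/o/ before nasal /m/ → [õ]
/u/ before nasal /m/ → [ũ]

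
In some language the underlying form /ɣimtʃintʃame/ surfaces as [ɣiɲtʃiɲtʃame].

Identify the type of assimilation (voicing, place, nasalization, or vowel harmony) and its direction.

/m/→[ɲ] /n/→[ɲ].
Each target copies a feature from the following segment, so the direction is regressive.

place assimilation, regressive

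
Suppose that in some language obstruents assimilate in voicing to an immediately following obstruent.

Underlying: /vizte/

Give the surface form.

[viste]

/z/ before /t/ (voiceless) → [s]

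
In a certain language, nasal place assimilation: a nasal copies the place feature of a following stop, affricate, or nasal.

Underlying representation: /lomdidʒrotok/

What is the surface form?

[londidʒrotok]

/m/ before /d/ (alveolar) → [n]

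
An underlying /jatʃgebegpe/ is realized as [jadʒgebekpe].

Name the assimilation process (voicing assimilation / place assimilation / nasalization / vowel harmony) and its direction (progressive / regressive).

voicing assimilation, regressive

/tʃ/→[dʒ] /g/→[k].
Each target copies a feature from the following segment, so the direction is regressive.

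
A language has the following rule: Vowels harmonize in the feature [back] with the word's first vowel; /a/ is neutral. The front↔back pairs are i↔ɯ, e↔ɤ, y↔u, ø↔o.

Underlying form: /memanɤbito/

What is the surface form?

[memanebitø]

/ɤ/ harmonizes with /e/ ([-back]) → [e]
/o/ harmonizes with /e/ ([-back]) → [ø]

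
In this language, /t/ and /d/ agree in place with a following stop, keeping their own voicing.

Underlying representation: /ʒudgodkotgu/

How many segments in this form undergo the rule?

3

/d/ before /g/ (velar) → [g]
/d/ before /k/ (velar) → [g]
/t/ before /g/ (velar) → [k]
3 segments change.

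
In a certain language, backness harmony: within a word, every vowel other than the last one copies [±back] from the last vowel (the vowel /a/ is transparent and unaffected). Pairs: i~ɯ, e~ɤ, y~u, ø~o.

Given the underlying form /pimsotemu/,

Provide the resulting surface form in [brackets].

[pɯmsotɤmu]

/i/ harmonizes with /u/ ([+back]) → [ɯ]
/e/ harmonizes with /u/ ([+back]) → [ɤ]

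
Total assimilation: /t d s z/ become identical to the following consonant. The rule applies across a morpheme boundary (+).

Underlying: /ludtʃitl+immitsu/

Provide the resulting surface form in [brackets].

[lutʃtʃill+immissu]

/d/ before /tʃ/ → [tʃ] (total assimilation)
/t/ before /l/ → [l] (total assimilation)
/t/ before /s/ → [s] (total assimilation)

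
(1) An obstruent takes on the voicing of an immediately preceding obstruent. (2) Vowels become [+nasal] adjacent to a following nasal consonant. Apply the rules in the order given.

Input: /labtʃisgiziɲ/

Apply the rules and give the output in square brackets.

Rule 1: /tʃ/ after /b/ (voiced) → [dʒ]
Rule 1: /g/ after /s/ (voiceless) → [k]
After rule 1: labdʒiskiziɲ
Rule 2: /i/ before nasal /ɲ/ → [ĩ]

[labdʒiskizĩɲ]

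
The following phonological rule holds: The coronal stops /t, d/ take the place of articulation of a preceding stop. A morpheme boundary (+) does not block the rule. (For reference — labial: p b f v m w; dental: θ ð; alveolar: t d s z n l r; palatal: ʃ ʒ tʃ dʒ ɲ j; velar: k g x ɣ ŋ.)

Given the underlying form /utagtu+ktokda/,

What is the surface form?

[utagku+kkokga]

/t/ after /g/ (velar) → [k]
/t/ after /k/ (velar) → [k]
/d/ after /k/ (velar) → [g]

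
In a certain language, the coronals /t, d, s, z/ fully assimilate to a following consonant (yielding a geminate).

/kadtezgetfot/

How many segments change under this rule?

3

/d/ before /t/ → [t] (total assimilation)
/z/ before /g/ → [g] (total assimilation)
/t/ before /f/ → [f] (total assimilation)
3 segments change.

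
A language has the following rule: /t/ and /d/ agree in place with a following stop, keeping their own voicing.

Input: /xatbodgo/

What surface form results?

[xapboggo]

/t/ before /b/ (labial) → [p]
/d/ before /g/ (velar) → [g]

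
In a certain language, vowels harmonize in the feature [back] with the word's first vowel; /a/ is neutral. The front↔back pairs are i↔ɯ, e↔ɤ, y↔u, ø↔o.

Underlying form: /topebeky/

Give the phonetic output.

[topɤbɤku]

/e/ harmonizes with /o/ ([+back]) → [ɤ]
/e/ harmonizes with /o/ ([+back]) → [ɤ]
/y/ harmonizes with /o/ ([+back]) → [u]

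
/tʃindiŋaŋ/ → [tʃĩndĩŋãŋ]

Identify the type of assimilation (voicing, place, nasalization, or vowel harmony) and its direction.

nasalization, regressive

/i/→[ĩ] /i/→[ĩ] /a/→[ã].
Each target copies a feature from the following segment, so the direction is regressive.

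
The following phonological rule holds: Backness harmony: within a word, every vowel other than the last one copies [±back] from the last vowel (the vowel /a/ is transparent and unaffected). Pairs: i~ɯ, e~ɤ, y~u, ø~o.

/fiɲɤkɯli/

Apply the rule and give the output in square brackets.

[fiɲekili]

/ɤ/ harmonizes with /i/ ([-back]) → [e]
/ɯ/ harmonizes with /i/ ([-back]) → [i]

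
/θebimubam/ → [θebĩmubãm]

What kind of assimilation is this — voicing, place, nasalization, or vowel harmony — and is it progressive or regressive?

nasalization, regressive

/i/→[ĩ] /a/→[ã].
Each target copies a feature from the following segment, so the direction is regressive.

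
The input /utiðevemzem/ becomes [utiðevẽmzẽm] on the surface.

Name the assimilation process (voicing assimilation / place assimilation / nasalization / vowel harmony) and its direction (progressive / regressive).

/e/→[ẽ] /e/→[ẽ].
Each target copies a feature from the following segment, so the direction is regressive.

nasalization, regressive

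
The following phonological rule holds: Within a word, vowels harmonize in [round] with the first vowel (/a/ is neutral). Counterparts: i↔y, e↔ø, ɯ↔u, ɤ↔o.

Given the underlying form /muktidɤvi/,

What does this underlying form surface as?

[muktydovy]

/i/ harmonizes with /u/ ([+round]) → [y]
/ɤ/ harmonizes with /u/ ([+round]) → [o]
/i/ harmonizes with /u/ ([+round]) → [y]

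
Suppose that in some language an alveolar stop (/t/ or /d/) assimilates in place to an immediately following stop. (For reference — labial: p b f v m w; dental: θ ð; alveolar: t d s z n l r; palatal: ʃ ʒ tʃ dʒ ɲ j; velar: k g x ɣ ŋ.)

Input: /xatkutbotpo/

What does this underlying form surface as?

/t/ before /k/ (velar) → [k]
/t/ before /b/ (labial) → [p]
/t/ before /p/ (labial) → [p]

[xakkupboppo]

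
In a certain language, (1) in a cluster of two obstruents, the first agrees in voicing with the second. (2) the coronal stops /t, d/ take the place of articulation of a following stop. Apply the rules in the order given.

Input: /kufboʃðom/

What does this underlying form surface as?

[kuvboʒðom]

Rule 1: /f/ before /b/ (voiced) → [v]
Rule 1: /ʃ/ before /ð/ (voiced) → [ʒ]
After rule 1: kuvboʒðom
Rule 2: no segment meets the rule's conditions; no change.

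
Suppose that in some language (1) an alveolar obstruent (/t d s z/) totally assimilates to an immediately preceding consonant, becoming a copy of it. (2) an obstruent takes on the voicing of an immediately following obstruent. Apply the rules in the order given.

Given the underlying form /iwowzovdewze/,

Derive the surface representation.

[iwowwovvewwe]

Rule 1: /z/ after /w/ → [w] (total assimilation)
Rule 1: /d/ after /v/ → [v] (total assimilation)
Rule 1: /z/ after /w/ → [w] (total assimilation)
After rule 1: iwowwovvewwe
Rule 2: no segment meets the rule's conditions; no change.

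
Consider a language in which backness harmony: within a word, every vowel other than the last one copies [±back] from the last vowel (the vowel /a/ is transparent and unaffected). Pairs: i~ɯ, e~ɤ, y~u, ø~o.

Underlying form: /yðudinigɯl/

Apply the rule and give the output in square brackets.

/y/ harmonizes with /ɯ/ ([+back]) → [u]
/i/ harmonizes with /ɯ/ ([+back]) → [ɯ]
/i/ harmonizes with /ɯ/ ([+back]) → [ɯ]

[uðudɯnɯgɯl]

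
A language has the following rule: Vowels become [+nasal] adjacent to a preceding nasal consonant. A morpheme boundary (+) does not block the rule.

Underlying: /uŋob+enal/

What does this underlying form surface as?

/o/ after nasal /ŋ/ → [õ]
/a/ after nasal /n/ → [ã]

[uŋõb+enãl]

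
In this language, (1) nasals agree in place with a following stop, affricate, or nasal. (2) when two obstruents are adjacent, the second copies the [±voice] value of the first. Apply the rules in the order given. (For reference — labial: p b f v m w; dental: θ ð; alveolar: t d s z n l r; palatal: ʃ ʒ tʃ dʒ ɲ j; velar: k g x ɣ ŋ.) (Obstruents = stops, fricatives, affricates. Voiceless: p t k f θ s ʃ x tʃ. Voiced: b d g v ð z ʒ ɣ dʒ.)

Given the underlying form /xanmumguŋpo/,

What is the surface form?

Rule 1: /n/ before /m/ (labial) → [m]
Rule 1: /m/ before /g/ (velar) → [ŋ]
Rule 1: /ŋ/ before /p/ (labial) → [m]
After rule 1: xammuŋgumpo
Rule 2: no segment meets the rule's conditions; no change.

[xammuŋgumpo]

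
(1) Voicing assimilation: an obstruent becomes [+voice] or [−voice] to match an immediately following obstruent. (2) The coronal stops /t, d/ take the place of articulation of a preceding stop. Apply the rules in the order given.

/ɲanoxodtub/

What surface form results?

Rule 1: /d/ before /t/ (voiceless) → [t]
After rule 1: ɲanoxottub
Rule 2: no segment meets the rule's conditions; no change.

[ɲanoxottub]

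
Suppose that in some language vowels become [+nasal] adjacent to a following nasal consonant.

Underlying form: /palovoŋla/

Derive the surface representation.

[palovõŋla]

/o/ before nasal /ŋ/ → [õ]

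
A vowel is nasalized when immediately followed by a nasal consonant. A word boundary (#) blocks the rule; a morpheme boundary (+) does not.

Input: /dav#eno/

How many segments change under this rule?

1

/e/ before nasal /n/ → [ẽ]
1 segment changes.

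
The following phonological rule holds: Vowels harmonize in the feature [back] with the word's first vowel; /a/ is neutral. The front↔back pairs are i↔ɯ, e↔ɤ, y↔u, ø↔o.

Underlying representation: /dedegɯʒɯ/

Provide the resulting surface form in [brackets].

[dedegiʒi]

/ɯ/ harmonizes with /e/ ([-back]) → [i]
/ɯ/ harmonizes with /e/ ([-back]) → [i]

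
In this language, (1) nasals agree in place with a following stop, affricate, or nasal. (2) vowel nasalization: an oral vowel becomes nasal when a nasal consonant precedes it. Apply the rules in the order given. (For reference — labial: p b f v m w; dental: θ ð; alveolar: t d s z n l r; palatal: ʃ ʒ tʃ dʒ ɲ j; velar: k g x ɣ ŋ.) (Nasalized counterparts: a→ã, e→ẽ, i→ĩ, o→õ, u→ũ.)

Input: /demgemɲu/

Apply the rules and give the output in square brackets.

[deŋgeɲɲũ]

Rule 1: /m/ before /g/ (velar) → [ŋ]
Rule 1: /m/ before /ɲ/ (palatal) → [ɲ]
After rule 1: deŋgeɲɲu
Rule 2: /u/ after nasal /ɲ/ → [ũ]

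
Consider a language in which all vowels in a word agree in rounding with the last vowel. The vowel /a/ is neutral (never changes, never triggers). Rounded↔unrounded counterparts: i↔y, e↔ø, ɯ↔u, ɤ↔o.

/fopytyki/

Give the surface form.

/o/ harmonizes with /i/ ([-round]) → [ɤ]
/y/ harmonizes with /i/ ([-round]) → [i]
/y/ harmonizes with /i/ ([-round]) → [i]

[fɤpitiki]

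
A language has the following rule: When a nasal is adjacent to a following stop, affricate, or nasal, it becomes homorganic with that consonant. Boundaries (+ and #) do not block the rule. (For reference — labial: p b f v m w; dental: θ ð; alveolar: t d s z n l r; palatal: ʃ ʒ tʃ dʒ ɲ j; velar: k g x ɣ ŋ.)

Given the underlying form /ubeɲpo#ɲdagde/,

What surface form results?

[ubempo#ndagde]

/ɲ/ before /p/ (labial) → [m]
/ɲ/ before /d/ (alveolar) → [n]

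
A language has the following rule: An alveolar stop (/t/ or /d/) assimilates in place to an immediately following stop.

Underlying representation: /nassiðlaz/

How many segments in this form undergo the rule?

0

No segment meets the rule's conditions.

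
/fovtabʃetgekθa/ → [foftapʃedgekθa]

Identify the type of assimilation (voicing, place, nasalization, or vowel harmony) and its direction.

/v/→[f] /b/→[p] /t/→[d].
Each target copies a feature from the following segment, so the direction is regressive.

voicing assimilation, regressive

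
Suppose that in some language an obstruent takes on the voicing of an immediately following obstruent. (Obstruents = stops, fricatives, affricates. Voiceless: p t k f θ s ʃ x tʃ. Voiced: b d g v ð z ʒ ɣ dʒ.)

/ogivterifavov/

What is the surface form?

/v/ before /t/ (voiceless) → [f]

[ogifterifavov]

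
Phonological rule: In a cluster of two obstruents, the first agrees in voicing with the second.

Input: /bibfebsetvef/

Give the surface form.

/b/ before /f/ (voiceless) → [p]
/b/ before /s/ (voiceless) → [p]
/t/ before /v/ (voiced) → [d]

[bipfepsedvef]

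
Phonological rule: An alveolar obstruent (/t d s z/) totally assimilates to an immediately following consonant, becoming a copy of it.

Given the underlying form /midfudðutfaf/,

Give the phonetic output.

[miffuððuffaf]

/d/ before /f/ → [f] (total assimilation)
/d/ before /ð/ → [ð] (total assimilation)
/t/ before /f/ → [f] (total assimilation)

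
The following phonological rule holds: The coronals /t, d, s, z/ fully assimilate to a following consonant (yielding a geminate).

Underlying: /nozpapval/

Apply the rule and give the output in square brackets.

/z/ before /p/ → [p] (total assimilation)

[noppapval]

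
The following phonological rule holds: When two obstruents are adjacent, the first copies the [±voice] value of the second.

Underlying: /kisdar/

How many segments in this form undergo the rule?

/s/ before /d/ (voiced) → [z]
1 segment changes.

1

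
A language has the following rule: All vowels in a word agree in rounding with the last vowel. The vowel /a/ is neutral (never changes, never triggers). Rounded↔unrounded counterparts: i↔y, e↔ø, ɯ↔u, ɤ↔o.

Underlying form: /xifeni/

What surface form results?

no segment meets the rule's conditions; no change.

[xifeni]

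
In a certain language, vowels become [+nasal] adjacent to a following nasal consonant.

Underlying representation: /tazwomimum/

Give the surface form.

[tazwõmĩmũm]

/o/ before nasal /m/ → [õ]
/i/ before nasal /m/ → [ĩ]
/u/ before nasal /m/ → [ũ]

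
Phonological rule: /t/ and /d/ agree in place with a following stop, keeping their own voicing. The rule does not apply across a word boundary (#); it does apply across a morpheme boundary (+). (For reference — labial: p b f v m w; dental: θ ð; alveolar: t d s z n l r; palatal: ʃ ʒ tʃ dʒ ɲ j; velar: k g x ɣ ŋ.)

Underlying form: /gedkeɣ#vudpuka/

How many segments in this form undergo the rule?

2

/d/ before /k/ (velar) → [g]
/d/ before /p/ (labial) → [b]
2 segments change.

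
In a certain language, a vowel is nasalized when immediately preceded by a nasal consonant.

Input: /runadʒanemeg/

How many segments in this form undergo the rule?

3

/a/ after nasal /n/ → [ã]
/e/ after nasal /n/ → [ẽ]
/e/ after nasal /m/ → [ẽ]
3 segments change.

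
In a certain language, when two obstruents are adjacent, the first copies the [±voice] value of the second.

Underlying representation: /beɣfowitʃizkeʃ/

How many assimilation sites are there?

2

/ɣ/ before /f/ (voiceless) → [x]
/z/ before /k/ (voiceless) → [s]
2 segments change.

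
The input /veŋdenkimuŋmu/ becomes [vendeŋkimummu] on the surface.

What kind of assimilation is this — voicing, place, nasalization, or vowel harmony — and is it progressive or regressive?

place assimilation, regressive

/ŋ/→[n] /n/→[ŋ] /ŋ/→[m].
Each target copies a feature from the following segment, so the direction is regressive.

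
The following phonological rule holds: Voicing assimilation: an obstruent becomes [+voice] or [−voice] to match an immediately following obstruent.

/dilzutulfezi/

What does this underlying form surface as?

[dilzutulfezi]

no segment meets the rule's conditions; no change.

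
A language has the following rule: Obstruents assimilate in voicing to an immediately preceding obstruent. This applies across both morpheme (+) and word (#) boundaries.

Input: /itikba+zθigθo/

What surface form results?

/b/ after /k/ (voiceless) → [p]
/θ/ after /z/ (voiced) → [ð]
/θ/ after /g/ (voiced) → [ð]

[itikpa+zðigðo]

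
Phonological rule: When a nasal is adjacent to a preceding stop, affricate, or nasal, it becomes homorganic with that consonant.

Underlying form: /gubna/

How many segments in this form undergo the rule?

1

/n/ after /b/ (labial) → [m]
1 segment changes.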